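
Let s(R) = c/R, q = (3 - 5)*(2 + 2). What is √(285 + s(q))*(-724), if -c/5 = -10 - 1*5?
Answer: -3801*√10 ≈ -12020.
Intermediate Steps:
c = 75 (c = -5*(-10 - 1*5) = -5*(-10 - 5) = -5*(-15) = 75)
q = -8 (q = -2*4 = -8)
s(R) = 75/R
√(285 + s(q))*(-724) = √(285 + 75/(-8))*(-724) = √(285 + 75*(-⅛))*(-724) = √(285 - 75/8)*(-724) = √(2205/8)*(-724) = (21*√10/4)*(-724) = -3801*√10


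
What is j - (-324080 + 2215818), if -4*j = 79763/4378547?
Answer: -33132255058507/17514188 ≈ -1.8917e+6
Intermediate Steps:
j = -79763/17514188 (j = -79763/(4*4378547) = -1/4*79763/4378547 = -79763/17514188 ≈ -0.0045542)
j - (-324080 + 2215818) = -79763/17514188 - (-324080 + 2215818) = -79763/17514188 - 1*1891738 = -79763/17514188 - 1891738 = -33132255058507/17514188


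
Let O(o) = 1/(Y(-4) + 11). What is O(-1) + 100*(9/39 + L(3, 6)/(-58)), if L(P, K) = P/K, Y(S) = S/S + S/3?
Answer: 269131/12064 ≈ 22.309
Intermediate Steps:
Y(S) = 1 + S/3 (Y(S) = 1 + S*(1/3) = 1 + S/3)
O(o) = 3/32 (O(o) = 1/((1 + (1/3)*(-4)) + 11) = 1/((1 - 4/3) + 11) = 1/(-1/3 + 11) = 1/(32/3) = 3/32)
O(-1) + 100*(9/39 + L(3, 6)/(-58)) = 3/32 + 100*(9/39 + (3/6)/(-58)) = 3/32 + 100*(9*(1/39) + (3*(1/6))*(-1/58)) = 3/32 + 100*(3/13 + (1/2)*(-1/58)) = 3/32 + 100*(3/13 - 1/116) = 3/32 + 100*(335/1508) = 3/32 + 8375/377 = 269131/12064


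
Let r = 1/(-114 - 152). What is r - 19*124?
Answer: -626697/266 ≈ -2356.0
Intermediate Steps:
r = -1/266 (r = 1/(-266) = -1/266 ≈ -0.0037594)
r - 19*124 = -1/266 - 19*124 = -1/266 - 2356 = -626697/266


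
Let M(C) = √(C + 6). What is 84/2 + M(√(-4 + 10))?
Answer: 42 + √(6 + √6) ≈ 44.907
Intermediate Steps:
M(C) = √(6 + C)
84/2 + M(√(-4 + 10)) = 84/2 + √(6 + √(-4 + 10)) = 84*(½) + √(6 + √6) = 42 + √(6 + √6)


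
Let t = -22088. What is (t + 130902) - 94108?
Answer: 14706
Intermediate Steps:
(t + 130902) - 94108 = (-22088 + 130902) - 94108 = 108814 - 94108 = 14706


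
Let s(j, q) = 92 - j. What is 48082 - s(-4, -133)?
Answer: 47986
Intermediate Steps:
48082 - s(-4, -133) = 48082 - (92 - 1*(-4)) = 48082 - (92 + 4) = 48082 - 1*96 = 48082 - 96 = 47986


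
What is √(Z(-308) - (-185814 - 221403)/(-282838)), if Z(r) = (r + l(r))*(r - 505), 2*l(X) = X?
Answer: √30047363549610018/282838 ≈ 612.87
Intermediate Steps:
l(X) = X/2
Z(r) = 3*r*(-505 + r)/2 (Z(r) = (r + r/2)*(r - 505) = (3*r/2)*(-505 + r) = 3*r*(-505 + r)/2)
√(Z(-308) - (-185814 - 221403)/(-282838)) = √((3/2)*(-308)*(-505 - 308) - (-185814 - 221403)/(-282838)) = √((3/2)*(-308)*(-813) - 1*(-407217)*(-1/282838)) = √(375606 + 407217*(-1/282838)) = √(375606 - 407217/282838) = √(106235242611/282838) = √30047363549610018/282838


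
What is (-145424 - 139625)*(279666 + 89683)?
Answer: -105282563101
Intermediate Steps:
(-145424 - 139625)*(279666 + 89683) = -285049*369349 = -105282563101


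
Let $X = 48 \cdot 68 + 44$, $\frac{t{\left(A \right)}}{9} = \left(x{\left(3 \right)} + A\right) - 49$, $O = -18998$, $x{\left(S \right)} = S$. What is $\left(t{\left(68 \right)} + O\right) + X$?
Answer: $-15492$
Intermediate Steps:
$t{\left(A \right)} = -414 + 9 A$ ($t{\left(A \right)} = 9 \left(\left(3 + A\right) - 49\right) = 9 \left(-46 + A\right) = -414 + 9 A$)
$X = 3308$ ($X = 3264 + 44 = 3308$)
$\left(t{\left(68 \right)} + O\right) + X = \left(\left(-414 + 9 \cdot 68\right) - 18998\right) + 3308 = \left(\left(-414 + 612\right) - 18998\right) + 3308 = \left(198 - 18998\right) + 3308 = -18800 + 3308 = -15492$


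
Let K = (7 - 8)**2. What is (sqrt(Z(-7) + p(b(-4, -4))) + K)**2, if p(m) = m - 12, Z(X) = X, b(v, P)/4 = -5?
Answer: (1 + I*sqrt(39))**2 ≈ -38.0 + 12.49*I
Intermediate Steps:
b(v, P) = -20 (b(v, P) = 4*(-5) = -20)
p(m) = -12 + m
K = 1 (K = (-1)**2 = 1)
(sqrt(Z(-7) + p(b(-4, -4))) + K)**2 = (sqrt(-7 + (-12 - 20)) + 1)**2 = (sqrt(-7 - 32) + 1)**2 = (sqrt(-39) + 1)**2 = (I*sqrt(39) + 1)**2 = (1 + I*sqrt(39))**2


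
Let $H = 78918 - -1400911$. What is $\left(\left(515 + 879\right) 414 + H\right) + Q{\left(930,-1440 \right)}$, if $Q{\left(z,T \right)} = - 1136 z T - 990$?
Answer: $1523387155$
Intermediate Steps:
$H = 1479829$ ($H = 78918 + 1400911 = 1479829$)
$Q{\left(z,T \right)} = -990 - 1136 T z$ ($Q{\left(z,T \right)} = - 1136 T z - 990 = -990 - 1136 T z$)
$\left(\left(515 + 879\right) 414 + H\right) + Q{\left(930,-1440 \right)} = \left(\left(515 + 879\right) 414 + 1479829\right) - \left(990 - 1521331200\right) = \left(1394 \cdot 414 + 1479829\right) + \left(-990 + 1521331200\right) = \left(577116 + 1479829\right) + 1521330210 = 2056945 + 1521330210 = 1523387155$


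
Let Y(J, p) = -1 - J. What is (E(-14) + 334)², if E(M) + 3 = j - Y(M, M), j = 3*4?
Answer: 108900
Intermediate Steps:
j = 12
E(M) = 10 + M (E(M) = -3 + (12 - (-1 - M)) = -3 + (12 + (1 + M)) = -3 + (13 + M) = 10 + M)
(E(-14) + 334)² = ((10 - 14) + 334)² = (-4 + 334)² = 330² = 108900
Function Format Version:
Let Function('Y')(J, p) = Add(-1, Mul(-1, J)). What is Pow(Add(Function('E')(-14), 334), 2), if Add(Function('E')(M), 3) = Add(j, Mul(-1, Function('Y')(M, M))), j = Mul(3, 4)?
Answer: 108900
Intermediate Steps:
j = 12
Function('E')(M) = Add(10, M) (Function('E')(M) = Add(-3, Add(12, Mul(-1, Add(-1, Mul(-1, M))))) = Add(-3, Add(12, Add(1, M))) = Add(-3, Add(13, M)) = Add(10, M))
Pow(Add(Function('E')(-14), 334), 2) = Pow(Add(Add(10, -14), 334), 2) = Pow(Add(-4, 334), 2) = Pow(330, 2) = 108900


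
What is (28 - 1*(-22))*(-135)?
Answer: -6750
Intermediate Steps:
(28 - 1*(-22))*(-135) = (28 + 22)*(-135) = 50*(-135) = -6750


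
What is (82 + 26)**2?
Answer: 11664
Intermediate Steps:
(82 + 26)**2 = 108**2 = 11664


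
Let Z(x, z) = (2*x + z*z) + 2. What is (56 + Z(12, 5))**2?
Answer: 11449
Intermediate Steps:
Z(x, z) = 2 + z**2 + 2*x (Z(x, z) = (2*x + z**2) + 2 = (z**2 + 2*x) + 2 = 2 + z**2 + 2*x)
(56 + Z(12, 5))**2 = (56 + (2 + 5**2 + 2*12))**2 = (56 + (2 + 25 + 24))**2 = (56 + 51)**2 = 107**2 = 11449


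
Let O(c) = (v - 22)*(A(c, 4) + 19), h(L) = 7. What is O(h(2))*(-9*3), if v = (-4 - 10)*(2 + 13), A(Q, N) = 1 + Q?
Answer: 169128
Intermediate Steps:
v = -210 (v = -14*15 = -210)
O(c) = -4640 - 232*c (O(c) = (-210 - 22)*((1 + c) + 19) = -232*(20 + c) = -4640 - 232*c)
O(h(2))*(-9*3) = (-4640 - 232*7)*(-9*3) = (-4640 - 1624)*(-27) = -6264*(-27) = 169128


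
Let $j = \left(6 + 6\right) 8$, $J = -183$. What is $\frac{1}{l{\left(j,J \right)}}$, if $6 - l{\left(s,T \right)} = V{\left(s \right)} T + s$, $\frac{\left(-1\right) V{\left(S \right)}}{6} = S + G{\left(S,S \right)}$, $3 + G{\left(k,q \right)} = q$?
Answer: $- \frac{1}{207612} \approx -4.8167 \cdot 10^{-6}$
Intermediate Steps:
$G{\left(k,q \right)} = -3 + q$
$V{\left(S \right)} = 18 - 12 S$ ($V{\left(S \right)} = - 6 \left(S + \left(-3 + S\right)\right) = - 6 \left(-3 + 2 S\right) = 18 - 12 S$)
$j = 96$ ($j = 12 \cdot 8 = 96$)
$l{\left(s,T \right)} = 6 - s - T \left(18 - 12 s\right)$ ($l{\left(s,T \right)} = 6 - \left(\left(18 - 12 s\right) T + s\right) = 6 - \left(T \left(18 - 12 s\right) + s\right) = 6 - \left(s + T \left(18 - 12 s\right)\right) = 6 - s - T \left(18 - 12 s\right)$)
$\frac{1}{l{\left(j,J \right)}} = \frac{1}{6 - 96 + 6 \left(-183\right) \left(-3 + 2 \cdot 96\right)} = \frac{1}{6 - 96 + 6 \left(-183\right) \left(-3 + 192\right)} = \frac{1}{6 - 96 + 6 \left(-183\right) 189} = \frac{1}{6 - 96 - 207522} = \frac{1}{-207612} = - \frac{1}{207612}$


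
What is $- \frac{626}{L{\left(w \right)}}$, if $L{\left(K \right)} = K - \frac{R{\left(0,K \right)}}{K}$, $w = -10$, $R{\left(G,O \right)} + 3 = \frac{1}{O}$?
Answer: $\frac{62600}{1031} \approx 60.718$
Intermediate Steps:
$R{\left(G,O \right)} = -3 + \frac{1}{O}$
$L{\left(K \right)} = K - \frac{-3 + \frac{1}{K}}{K}$
$- \frac{626}{L{\left(w \right)}} = - \frac{626}{-10 - \frac{1}{100} + \frac{3}{-10}} = - \frac{626}{-10 - \frac{1}{100} + 3 \left(- \frac{1}{10}\right)} = - \frac{626}{-10 - \frac{1}{100} - \frac{3}{10}} = - \frac{626}{- \frac{1031}{100}} = \left(-626\right) \left(- \frac{100}{1031}\right) = \frac{62600}{1031}$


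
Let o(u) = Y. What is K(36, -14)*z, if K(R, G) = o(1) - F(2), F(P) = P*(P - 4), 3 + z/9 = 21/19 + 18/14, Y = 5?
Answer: -6561/133 ≈ -49.331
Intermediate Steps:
z = -729/133 (z = -27 + 9*(21/19 + 18/14) = -27 + 9*(21*(1/19) + 18*(1/14)) = -27 + 9*(21/19 + 9/7) = -27 + 9*(318/133) = -27 + 2862/133 = -729/133 ≈ -5.4812)
F(P) = P*(-4 + P)
o(u) = 5
K(R, G) = 9 (K(R, G) = 5 - 2*(-4 + 2) = 5 - 2*(-2) = 5 - 1*(-4) = 5 + 4 = 9)
K(36, -14)*z = 9*(-729/133) = -6561/133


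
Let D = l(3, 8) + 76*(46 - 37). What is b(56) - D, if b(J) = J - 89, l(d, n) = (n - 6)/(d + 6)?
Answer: -6455/9 ≈ -717.22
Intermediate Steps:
l(d, n) = (-6 + n)/(6 + d)
b(J) = -89 + J
D = 6158/9 (D = (-6 + 8)/(6 + 3) + 76*(46 - 37) = 2/9 + 76*9 = (⅑)*2 + 684 = 2/9 + 684 = 6158/9 ≈ 684.22)
b(56) - D = (-89 + 56) - 1*6158/9 = -33 - 6158/9 = -6455/9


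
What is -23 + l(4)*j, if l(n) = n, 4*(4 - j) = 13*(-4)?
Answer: 45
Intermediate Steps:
j = 17 (j = 4 - 13*(-4)/4 = 4 - 1/4*(-52) = 4 + 13 = 17)
-23 + l(4)*j = -23 + 4*17 = -23 + 68 = 45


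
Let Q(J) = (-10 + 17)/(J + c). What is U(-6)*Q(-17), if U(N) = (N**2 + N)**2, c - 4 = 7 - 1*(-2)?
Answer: -1575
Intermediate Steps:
c = 13 (c = 4 + (7 - 1*(-2)) = 4 + (7 + 2) = 4 + 9 = 13)
Q(J) = 7/(13 + J) (Q(J) = (-10 + 17)/(J + 13) = 7/(13 + J))
U(N) = (N + N**2)**2
U(-6)*Q(-17) = ((-6)**2*(1 - 6)**2)*(7/(13 - 17)) = (36*(-5)**2)*(7/(-4)) = (36*25)*(7*(-1/4)) = 900*(-7/4) = -1575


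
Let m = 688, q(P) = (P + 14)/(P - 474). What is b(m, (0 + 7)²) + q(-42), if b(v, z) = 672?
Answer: 86695/129 ≈ 672.05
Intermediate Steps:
q(P) = (14 + P)/(-474 + P)
b(m, (0 + 7)²) + q(-42) = 672 + (14 - 42)/(-474 - 42) = 672 - 28/(-516) = 672 - 1/516*(-28) = 672 + 7/129 = 86695/129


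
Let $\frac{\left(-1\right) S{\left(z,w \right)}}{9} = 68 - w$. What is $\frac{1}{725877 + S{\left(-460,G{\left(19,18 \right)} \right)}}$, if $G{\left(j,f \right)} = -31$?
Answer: $\frac{1}{724986} \approx 1.3793 \cdot 10^{-6}$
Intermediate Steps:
$S{\left(z,w \right)} = -612 + 9 w$ ($S{\left(z,w \right)} = - 9 \left(68 - w\right) = -612 + 9 w$)
$\frac{1}{725877 + S{\left(-460,G{\left(19,18 \right)} \right)}} = \frac{1}{725877 + \left(-612 + 9 \left(-31\right)\right)} = \frac{1}{725877 - 891} = \frac{1}{724986}$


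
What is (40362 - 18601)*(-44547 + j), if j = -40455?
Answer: -1849728522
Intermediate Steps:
(40362 - 18601)*(-44547 + j) = (40362 - 18601)*(-44547 - 40455) = 21761*(-85002) = -1849728522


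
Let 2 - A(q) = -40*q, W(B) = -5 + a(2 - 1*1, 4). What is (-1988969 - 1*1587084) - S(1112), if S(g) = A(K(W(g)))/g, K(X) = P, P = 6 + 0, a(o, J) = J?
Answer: -1988285589/556 ≈ -3.5761e+6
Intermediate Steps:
P = 6
W(B) = -1 (W(B) = -5 + 4 = -1)
K(X) = 6
A(q) = 2 + 40*q (A(q) = 2 - (-40)*q = 2 + 40*q)
S(g) = 242/g (S(g) = (2 + 40*6)/g = (2 + 240)/g = 242/g)
(-1988969 - 1*1587084) - S(1112) = (-1988969 - 1*1587084) - 242/1112 = (-1988969 - 1587084) - 242/1112 = -3576053 - 1*121/556 = -3576053 - 121/556 = -1988285589/556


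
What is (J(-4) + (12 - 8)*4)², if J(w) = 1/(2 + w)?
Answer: 961/4 ≈ 240.25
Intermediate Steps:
(J(-4) + (12 - 8)*4)² = (1/(2 - 4) + (12 - 8)*4)² = (1/(-2) + 4*4)² = (-½ + 16)² = (31/2)² = 961/4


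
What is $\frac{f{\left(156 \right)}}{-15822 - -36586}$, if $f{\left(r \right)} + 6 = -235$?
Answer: $- \frac{241}{20764} \approx -0.011607$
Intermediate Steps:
$f{\left(r \right)} = -241$ ($f{\left(r \right)} = -6 - 235 = -241$)
$\frac{f{\left(156 \right)}}{-15822 - -36586} = - \frac{241}{-15822 - -36586} = - \frac{241}{-15822 + 36586} = - \frac{241}{20764}$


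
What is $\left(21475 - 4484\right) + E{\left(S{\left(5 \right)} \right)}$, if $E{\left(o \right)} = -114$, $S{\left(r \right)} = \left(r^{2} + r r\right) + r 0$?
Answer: $16877$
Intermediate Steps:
$S{\left(r \right)} = 2 r^{2}$ ($S{\left(r \right)} = \left(r^{2} + r^{2}\right) + 0 = 2 r^{2} + 0 = 2 r^{2}$)
$\left(21475 - 4484\right) + E{\left(S{\left(5 \right)} \right)} = \left(21475 - 4484\right) - 114 = 16991 - 114 = 16877$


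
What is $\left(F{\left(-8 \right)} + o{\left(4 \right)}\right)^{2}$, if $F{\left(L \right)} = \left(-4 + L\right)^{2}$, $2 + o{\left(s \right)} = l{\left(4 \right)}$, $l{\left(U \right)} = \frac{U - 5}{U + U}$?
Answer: $\frac{1288225}{64} \approx 20129.0$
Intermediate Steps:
$l{\left(U \right)} = \frac{-5 + U}{2 U}$
$o{\left(s \right)} = - \frac{17}{8}$ ($o{\left(s \right)} = -2 + \frac{-5 + 4}{2 \cdot 4} = -2 + \frac{1}{2} \cdot \frac{1}{4} \left(-1\right) = -2 - \frac{1}{8} = - \frac{17}{8}$)
$\left(F{\left(-8 \right)} + o{\left(4 \right)}\right)^{2} = \left(\left(-4 - 8\right)^{2} - \frac{17}{8}\right)^{2} = \left(\left(-12\right)^{2} - \frac{17}{8}\right)^{2} = \left(144 - \frac{17}{8}\right)^{2} = \left(\frac{1135}{8}\right)^{2} = \frac{1288225}{64}$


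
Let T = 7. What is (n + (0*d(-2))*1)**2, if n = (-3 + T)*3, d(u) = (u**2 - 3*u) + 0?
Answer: 144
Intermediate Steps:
d(u) = u**2 - 3*u
n = 12 (n = (-3 + 7)*3 = 4*3 = 12)
(n + (0*d(-2))*1)**2 = (12 + (0*(-2*(-3 - 2)))*1)**2 = (12 + (0*(-2*(-5)))*1)**2 = (12 + (0*10)*1)**2 = (12 + 0*1)**2 = (12 + 0)**2 = 12**2 = 144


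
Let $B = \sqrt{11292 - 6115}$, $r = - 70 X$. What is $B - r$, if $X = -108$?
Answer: $-7560 + \sqrt{5177} \approx -7488.0$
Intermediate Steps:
$r = 7560$ ($r = \left(-70\right) \left(-108\right) = 7560$)
$B = \sqrt{5177} \approx 71.951$
$B - r = \sqrt{5177} - 7560 = -7560 + \sqrt{5177}$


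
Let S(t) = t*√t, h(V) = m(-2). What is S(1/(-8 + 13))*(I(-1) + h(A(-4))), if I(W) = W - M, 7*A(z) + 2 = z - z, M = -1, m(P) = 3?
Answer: 3*√5/25 ≈ 0.26833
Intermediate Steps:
A(z) = -2/7 (A(z) = -2/7 + (z - z)/7 = -2/7 + (⅐)*0 = -2/7 + 0 = -2/7)
I(W) = 1 + W (I(W) = W - 1*(-1) = W + 1 = 1 + W)
h(V) = 3
S(t) = t^(3/2)
S(1/(-8 + 13))*(I(-1) + h(A(-4))) = (1/(-8 + 13))^(3/2)*((1 - 1) + 3) = (1/5)^(3/2)*(0 + 3) = (⅕)^(3/2)*3 = (√5/25)*3 = 3*√5/25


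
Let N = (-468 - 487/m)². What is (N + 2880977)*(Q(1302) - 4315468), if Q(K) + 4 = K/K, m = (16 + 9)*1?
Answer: -8411429500032774/625 ≈ -1.3458e+13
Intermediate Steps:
m = 25 (m = 25*1 = 25)
N = 148522969/625 (N = (-468 - 487/25)² = (-12187/25)² = 148522969/625 ≈ 2.3764e+5)
Q(K) = -3 (Q(K) = -4 + K/K = -4 + 1 = -3)
(N + 2880977)*(Q(1302) - 4315468) = (148522969/625 + 2880977)*(-3 - 4315468) = (1949133594/625)*(-4315471) = -8411429500032774/625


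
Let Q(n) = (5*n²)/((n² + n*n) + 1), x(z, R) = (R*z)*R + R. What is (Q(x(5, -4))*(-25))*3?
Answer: -722000/3851 ≈ -187.48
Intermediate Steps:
x(z, R) = R + z*R² (x(z, R) = z*R² + R = R + z*R²)
Q(n) = 5*n²/(1 + 2*n²) (Q(n) = (5*n²)/((n² + n²) + 1) = (5*n²)/(2*n² + 1) = (5*n²)/(1 + 2*n²) = 5*n²/(1 + 2*n²))
(Q(x(5, -4))*(-25))*3 = ((5*(-4*(1 - 4*5))²/(1 + 2*(-4*(1 - 4*5))²))*(-25))*3 = ((5*(-4*(1 - 20))²/(1 + 2*(-4*(1 - 20))²))*(-25))*3 = ((5*(-4*(-19))²/(1 + 2*(-4*(-19))²))*(-25))*3 = ((5*76²/(1 + 2*76²))*(-25))*3 = ((5*5776/(1 + 2*5776))*(-25))*3 = ((5*5776/(1 + 11552))*(-25))*3 = ((5*5776/11553)*(-25))*3 = ((5*5776*(1/11553))*(-25))*3 = ((28880/11553)*(-25))*3 = -722000/11553*3 = -722000/3851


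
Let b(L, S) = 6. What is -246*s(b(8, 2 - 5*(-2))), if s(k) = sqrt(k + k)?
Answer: -492*sqrt(3) ≈ -852.17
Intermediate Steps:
s(k) = sqrt(2)*sqrt(k) (s(k) = sqrt(2*k) = sqrt(2)*sqrt(k))
-246*s(b(8, 2 - 5*(-2))) = -246*sqrt(2)*sqrt(6) = -492*sqrt(3)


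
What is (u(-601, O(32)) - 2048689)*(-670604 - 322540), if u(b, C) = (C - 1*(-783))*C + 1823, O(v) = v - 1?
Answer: 2007771691008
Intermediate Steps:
O(v) = -1 + v
u(b, C) = 1823 + C*(783 + C) (u(b, C) = (C + 783)*C + 1823 = (783 + C)*C + 1823 = C*(783 + C) + 1823 = 1823 + C*(783 + C))
(u(-601, O(32)) - 2048689)*(-670604 - 322540) = ((1823 + (-1 + 32)² + 783*(-1 + 32)) - 2048689)*(-670604 - 322540) = ((1823 + 31² + 783*31) - 2048689)*(-993144) = ((1823 + 961 + 24273) - 2048689)*(-993144) = (27057 - 2048689)*(-993144) = -2021632*(-993144) = 2007771691008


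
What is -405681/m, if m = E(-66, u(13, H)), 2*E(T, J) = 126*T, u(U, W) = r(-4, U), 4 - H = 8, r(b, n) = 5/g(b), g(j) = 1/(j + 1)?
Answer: 135227/1386 ≈ 97.566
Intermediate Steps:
g(j) = 1/(1 + j)
r(b, n) = 5 + 5*b (r(b, n) = 5/(1/(1 + b)) = 5*(1 + b) = 5 + 5*b)
H = -4 (H = 4 - 1*8 = 4 - 8 = -4)
u(U, W) = -15 (u(U, W) = 5 + 5*(-4) = 5 - 20 = -15)
E(T, J) = 63*T (E(T, J) = (126*T)/2 = 63*T)
m = -4158 (m = 63*(-66) = -4158)
-405681/m = -405681/(-4158) = -405681*(-1/4158) = 135227/1386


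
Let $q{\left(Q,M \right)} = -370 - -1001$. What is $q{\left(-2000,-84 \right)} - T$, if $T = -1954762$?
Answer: $1955393$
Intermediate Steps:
$q{\left(Q,M \right)} = 631$ ($q{\left(Q,M \right)} = -370 + 1001 = 631$)
$q{\left(-2000,-84 \right)} - T = 631 - -1954762 = 631 + 1954762 = 1955393$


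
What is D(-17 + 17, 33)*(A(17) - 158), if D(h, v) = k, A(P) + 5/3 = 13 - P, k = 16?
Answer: -7856/3 ≈ -2618.7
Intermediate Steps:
A(P) = 34/3 - P (A(P) = -5/3 + (13 - P) = 34/3 - P)
D(h, v) = 16
D(-17 + 17, 33)*(A(17) - 158) = 16*((34/3 - 1*17) - 158) = 16*((34/3 - 17) - 158) = 16*(-17/3 - 158) = 16*(-491/3) = -7856/3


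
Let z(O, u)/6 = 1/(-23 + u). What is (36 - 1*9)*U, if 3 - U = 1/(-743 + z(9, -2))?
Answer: 1505736/18581 ≈ 81.036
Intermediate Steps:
z(O, u) = 6/(-23 + u)
U = 55768/18581 (U = 3 - 1/(-743 + 6/(-23 - 2)) = 3 - 1/(-743 + 6/(-25)) = 3 - 1/(-743 + 6*(-1/25)) = 3 - 1/(-743 - 6/25) = 3 - 1/(-18581/25) = 3 - 1*(-25/18581) = 3 + 25/18581 = 55768/18581 ≈ 3.0013)
(36 - 1*9)*U = (36 - 1*9)*(55768/18581) = (36 - 9)*(55768/18581) = 27*(55768/18581) = 1505736/18581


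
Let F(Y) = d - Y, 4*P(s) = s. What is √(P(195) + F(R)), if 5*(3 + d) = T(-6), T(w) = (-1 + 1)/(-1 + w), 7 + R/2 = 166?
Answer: 33*I/2 ≈ 16.5*I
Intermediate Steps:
R = 318 (R = -14 + 2*166 = -14 + 332 = 318)
P(s) = s/4
T(w) = 0 (T(w) = 0/(-1 + w) = 0)
d = -3 (d = -3 + (⅕)*0 = -3 + 0 = -3)
F(Y) = -3 - Y
√(P(195) + F(R)) = √((¼)*195 + (-3 - 1*318)) = √(195/4 + (-3 - 318)) = √(195/4 - 321) = √(-1089/4) = 33*I/2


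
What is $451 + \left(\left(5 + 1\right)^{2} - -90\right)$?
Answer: $577$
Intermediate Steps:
$451 + \left(\left(5 + 1\right)^{2} - -90\right) = 451 + \left(6^{2} + 90\right) = 451 + \left(36 + 90\right) = 451 + 126 = 577$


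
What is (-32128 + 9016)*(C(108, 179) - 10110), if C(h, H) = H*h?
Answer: -213138864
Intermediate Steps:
(-32128 + 9016)*(C(108, 179) - 10110) = (-32128 + 9016)*(179*108 - 10110) = -23112*(19332 - 10110) = -23112*9222 = -213138864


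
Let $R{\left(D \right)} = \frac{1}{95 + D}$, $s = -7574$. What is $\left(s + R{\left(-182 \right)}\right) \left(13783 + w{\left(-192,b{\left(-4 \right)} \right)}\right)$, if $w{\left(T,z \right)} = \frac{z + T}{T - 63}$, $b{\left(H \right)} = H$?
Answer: $- \frac{2316078992479}{22185} \approx -1.044 \cdot 10^{8}$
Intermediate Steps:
$w{\left(T,z \right)} = \frac{T + z}{-63 + T}$
$\left(s + R{\left(-182 \right)}\right) \left(13783 + w{\left(-192,b{\left(-4 \right)} \right)}\right) = \left(-7574 + \frac{1}{95 - 182}\right) \left(13783 + \frac{-192 - 4}{-63 - 192}\right) = \left(-7574 + \frac{1}{-87}\right) \left(13783 + \frac{1}{-255} \left(-196\right)\right) = \left(-7574 - \frac{1}{87}\right) \left(13783 - - \frac{196}{255}\right) = - \frac{658939 \left(13783 + \frac{196}{255}\right)}{87} = \left(- \frac{658939}{87}\right) \frac{3514861}{255} = - \frac{2316078992479}{22185}$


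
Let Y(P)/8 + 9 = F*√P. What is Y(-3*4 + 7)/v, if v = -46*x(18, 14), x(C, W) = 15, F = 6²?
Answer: 12/115 - 48*I*√5/115 ≈ 0.10435 - 0.93332*I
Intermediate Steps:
F = 36
Y(P) = -72 + 288*√P (Y(P) = -72 + 8*(36*√P) = -72 + 288*√P)
v = -690 (v = -46*15 = -690)
Y(-3*4 + 7)/v = (-72 + 288*√(-3*4 + 7))/(-690) = (-72 + 288*√(-12 + 7))*(-1/690) = (-72 + 288*√(-5))*(-1/690) = (-72 + 288*(I*√5))*(-1/690) = (-72 + 288*I*√5)*(-1/690) = 12/115 - 48*I*√5/115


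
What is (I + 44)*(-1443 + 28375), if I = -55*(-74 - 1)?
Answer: 112279508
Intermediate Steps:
I = 4125 (I = -55*(-75) = 4125)
(I + 44)*(-1443 + 28375) = (4125 + 44)*(-1443 + 28375) = 4169*26932 = 112279508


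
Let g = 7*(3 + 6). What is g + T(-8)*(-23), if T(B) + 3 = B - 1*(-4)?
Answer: 224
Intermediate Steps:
T(B) = 1 + B (T(B) = -3 + (B - 1*(-4)) = -3 + (B + 4) = -3 + (4 + B) = 1 + B)
g = 63 (g = 7*9 = 63)
g + T(-8)*(-23) = 63 + (1 - 8)*(-23) = 63 - 7*(-23) = 63 + 161 = 224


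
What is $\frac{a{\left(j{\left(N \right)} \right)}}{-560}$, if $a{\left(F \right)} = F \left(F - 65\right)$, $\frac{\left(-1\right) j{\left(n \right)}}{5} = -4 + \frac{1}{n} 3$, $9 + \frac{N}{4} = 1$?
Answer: $\frac{186675}{114688} \approx 1.6277$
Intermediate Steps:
$N = -32$ ($N = -36 + 4 \cdot 1 = -36 + 4 = -32$)
$j{\left(n \right)} = 20 - \frac{15}{n}$ ($j{\left(n \right)} = - 5 \left(-4 + \frac{1}{n} 3\right) = - 5 \left(-4 + \frac{3}{n}\right) = 20 - \frac{15}{n}$)
$a{\left(F \right)} = F \left(-65 + F\right)$
$\frac{a{\left(j{\left(N \right)} \right)}}{-560} = \frac{\left(20 - \frac{15}{-32}\right) \left(-65 + \left(20 - \frac{15}{-32}\right)\right)}{-560} = \left(20 - - \frac{15}{32}\right) \left(-65 + \left(20 - - \frac{15}{32}\right)\right) \left(- \frac{1}{560}\right) = \left(20 + \frac{15}{32}\right) \left(-65 + \left(20 + \frac{15}{32}\right)\right) \left(- \frac{1}{560}\right) = \frac{655 \left(-65 + \frac{655}{32}\right)}{32} \left(- \frac{1}{560}\right) = \frac{655}{32} \left(- \frac{1425}{32}\right) \left(- \frac{1}{560}\right) = \left(- \frac{933375}{1024}\right) \left(- \frac{1}{560}\right) = \frac{186675}{114688}$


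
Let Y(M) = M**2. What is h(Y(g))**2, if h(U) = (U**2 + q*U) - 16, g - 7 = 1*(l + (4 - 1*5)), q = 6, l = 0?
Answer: 2238016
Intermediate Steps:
g = 6 (g = 7 + 1*(0 + (4 - 1*5)) = 7 + 1*(0 + (4 - 5)) = 7 + 1*(0 - 1) = 7 + 1*(-1) = 7 - 1 = 6)
h(U) = -16 + U**2 + 6*U (h(U) = (U**2 + 6*U) - 16 = -16 + U**2 + 6*U)
h(Y(g))**2 = (-16 + (6**2)**2 + 6*6**2)**2 = (-16 + 36**2 + 6*36)**2 = (-16 + 1296 + 216)**2 = 1496**2 = 2238016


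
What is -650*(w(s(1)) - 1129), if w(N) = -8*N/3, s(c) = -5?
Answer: 2175550/3 ≈ 7.2518e+5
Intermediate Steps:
w(N) = -8*N/3 (w(N) = -8*N*(1/3) = -8*N/3)
-650*(w(s(1)) - 1129) = -650*(-8/3*(-5) - 1129) = -650*(40/3 - 1129) = -650*(-3347/3) = 2175550/3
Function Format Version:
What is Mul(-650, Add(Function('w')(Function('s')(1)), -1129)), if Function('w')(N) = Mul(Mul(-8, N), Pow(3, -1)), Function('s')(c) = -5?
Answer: Rational(2175550, 3) ≈ 7.2518e+5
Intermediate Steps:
Function('w')(N) = Mul(Rational(-8, 3), N) (Function('w')(N) = Mul(Mul(-8, N), Rational(1, 3)) = Mul(Rational(-8, 3), N))
Mul(-650, Add(Function('w')(Function('s')(1)), -1129)) = Mul(-650, Add(Mul(Rational(-8, 3), -5), -1129)) = Mul(-650, Add(Rational(40, 3), -1129)) = Mul(-650, Rational(-3347, 3)) = Rational(2175550, 3)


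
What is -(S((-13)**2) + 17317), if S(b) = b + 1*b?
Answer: -17655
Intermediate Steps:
S(b) = 2*b (S(b) = b + b = 2*b)
-(S((-13)**2) + 17317) = -(2*(-13)**2 + 17317) = -(2*169 + 17317) = -(338 + 17317) = -1*17655 = -17655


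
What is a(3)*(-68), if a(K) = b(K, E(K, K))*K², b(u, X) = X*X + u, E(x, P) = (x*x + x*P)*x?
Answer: -1786428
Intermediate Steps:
E(x, P) = x*(x² + P*x) (E(x, P) = (x² + P*x)*x = x*(x² + P*x))
b(u, X) = u + X² (b(u, X) = X² + u = u + X²)
a(K) = K²*(K + 4*K⁶) (a(K) = (K + (K²*(K + K))²)*K² = (K + (K²*(2*K))²)*K² = (K + (2*K³)²)*K² = (K + 4*K⁶)*K² = K²*(K + 4*K⁶))
a(3)*(-68) = (3³ + 4*3⁸)*(-68) = (27 + 4*6561)*(-68) = (27 + 26244)*(-68) = 26271*(-68) = -1786428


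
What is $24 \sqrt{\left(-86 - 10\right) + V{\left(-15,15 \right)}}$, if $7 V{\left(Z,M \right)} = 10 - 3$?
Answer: $24 i \sqrt{95} \approx 233.92 i$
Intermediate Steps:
$V{\left(Z,M \right)} = 1$ ($V{\left(Z,M \right)} = \frac{10 - 3}{7} = \frac{1}{7} \cdot 7 = 1$)
$24 \sqrt{\left(-86 - 10\right) + V{\left(-15,15 \right)}} = 24 \sqrt{\left(-86 - 10\right) + 1} = 24 \sqrt{-96 + 1} = 24 \sqrt{-95} = 24 i \sqrt{95}$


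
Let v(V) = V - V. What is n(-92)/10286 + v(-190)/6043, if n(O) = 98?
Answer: 49/5143 ≈ 0.0095275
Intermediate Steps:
v(V) = 0
n(-92)/10286 + v(-190)/6043 = 98/10286 + 0/6043 = 98*(1/10286) + 0*(1/6043) = 49/5143 + 0 = 49/5143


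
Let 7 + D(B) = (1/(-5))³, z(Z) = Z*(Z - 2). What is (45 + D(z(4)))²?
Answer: 22553001/15625 ≈ 1443.4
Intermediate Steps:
z(Z) = Z*(-2 + Z)
D(B) = -876/125 (D(B) = -7 + (1/(-5))³ = -7 + (-⅕)³ = -7 - 1/125 = -876/125)
(45 + D(z(4)))² = (45 - 876/125)² = (4749/125)² = 22553001/15625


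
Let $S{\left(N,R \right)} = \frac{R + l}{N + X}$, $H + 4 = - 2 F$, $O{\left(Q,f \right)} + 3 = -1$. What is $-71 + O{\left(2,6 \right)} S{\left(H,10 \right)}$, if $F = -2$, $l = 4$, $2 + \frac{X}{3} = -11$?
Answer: $- \frac{2713}{39} \approx -69.564$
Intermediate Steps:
$X = -39$ ($X = -6 + 3 \left(-11\right) = -6 - 33 = -39$)
$O{\left(Q,f \right)} = -4$ ($O{\left(Q,f \right)} = -3 - 1 = -4$)
$H = 0$ ($H = -4 - -4 = -4 + 4 = 0$)
$S{\left(N,R \right)} = \frac{4 + R}{-39 + N}$ ($S{\left(N,R \right)} = \frac{R + 4}{N - 39} = \frac{4 + R}{-39 + N}$)
$-71 + O{\left(2,6 \right)} S{\left(H,10 \right)} = -71 - 4 \frac{4 + 10}{-39 + 0} = -71 - 4 \frac{1}{-39} \cdot 14 = -71 - 4 \left(\left(- \frac{1}{39}\right) 14\right) = -71 - - \frac{56}{39} = -71 + \frac{56}{39} = - \frac{2713}{39}$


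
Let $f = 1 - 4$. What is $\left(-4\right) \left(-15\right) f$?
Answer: $-180$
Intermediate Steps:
$f = -3$ ($f = 1 - 4 = -3$)
$\left(-4\right) \left(-15\right) f = \left(-4\right) \left(-15\right) \left(-3\right) = 60 \left(-3\right) = -180$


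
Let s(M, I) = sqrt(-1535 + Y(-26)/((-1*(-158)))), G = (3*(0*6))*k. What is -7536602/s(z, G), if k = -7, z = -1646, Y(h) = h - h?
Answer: 7536602*I*sqrt(1535)/1535 ≈ 1.9236e+5*I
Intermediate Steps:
Y(h) = 0
G = 0 (G = (3*(0*6))*(-7) = (3*0)*(-7) = 0*(-7) = 0)
s(M, I) = I*sqrt(1535) (s(M, I) = sqrt(-1535 + 0/((-1*(-158)))) = sqrt(-1535 + 0/158) = sqrt(-1535 + 0*(1/158)) = sqrt(-1535 + 0) = sqrt(-1535) = I*sqrt(1535))
-7536602/s(z, G) = -7536602*(-I*sqrt(1535)/1535) = -(-7536602)*I*sqrt(1535)/1535 = 7536602*I*sqrt(1535)/1535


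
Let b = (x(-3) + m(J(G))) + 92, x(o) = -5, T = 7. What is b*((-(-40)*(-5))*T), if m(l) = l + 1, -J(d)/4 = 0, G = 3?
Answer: -123200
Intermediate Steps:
J(d) = 0 (J(d) = -4*0 = 0)
m(l) = 1 + l
b = 88 (b = (-5 + (1 + 0)) + 92 = (-5 + 1) + 92 = -4 + 92 = 88)
b*((-(-40)*(-5))*T) = 88*(-(-40)*(-5)*7) = 88*(-10*20*7) = 88*(-200*7) = 88*(-1400) = -123200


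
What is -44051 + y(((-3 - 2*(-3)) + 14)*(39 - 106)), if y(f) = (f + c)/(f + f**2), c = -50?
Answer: -57098114471/1296182 ≈ -44051.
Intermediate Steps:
y(f) = (-50 + f)/(f + f**2) (y(f) = (f - 50)/(f + f**2) = (-50 + f)/(f + f**2))
-44051 + y(((-3 - 2*(-3)) + 14)*(39 - 106)) = -44051 + (-50 + ((-3 - 2*(-3)) + 14)*(39 - 106))/(((((-3 - 2*(-3)) + 14)*(39 - 106)))*(1 + ((-3 - 2*(-3)) + 14)*(39 - 106))) = -44051 + (-50 + ((-3 + 6) + 14)*(-67))/(((((-3 + 6) + 14)*(-67)))*(1 + ((-3 + 6) + 14)*(-67))) = -44051 + (-50 + (3 + 14)*(-67))/((((3 + 14)*(-67)))*(1 + (3 + 14)*(-67))) = -44051 + (-50 + 17*(-67))/(((17*(-67)))*(1 + 17*(-67))) = -44051 + (-50 - 1139)/((-1139)*(1 - 1139)) = -44051 - 1/1139*(-1189)/(-1138) = -44051 - 1/1139*(-1/1138)*(-1189) = -44051 - 1189/1296182 = -57098114471/1296182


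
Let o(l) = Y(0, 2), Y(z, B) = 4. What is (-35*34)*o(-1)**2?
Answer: -19040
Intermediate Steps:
o(l) = 4
(-35*34)*o(-1)**2 = -35*34*4**2 = -1190*16 = -19040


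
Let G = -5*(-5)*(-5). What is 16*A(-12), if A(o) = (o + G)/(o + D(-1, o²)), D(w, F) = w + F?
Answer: -2192/131 ≈ -16.733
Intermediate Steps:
G = -125 (G = 25*(-5) = -125)
D(w, F) = F + w
A(o) = (-125 + o)/(-1 + o + o²) (A(o) = (o - 125)/(o + (o² - 1)) = (-125 + o)/(o + (-1 + o²)) = (-125 + o)/(-1 + o + o²))
16*A(-12) = 16*((-125 - 12)/(-1 - 12 + (-12)²)) = 16*(-137/(-1 - 12 + 144)) = 16*(-137/131) = -2192/131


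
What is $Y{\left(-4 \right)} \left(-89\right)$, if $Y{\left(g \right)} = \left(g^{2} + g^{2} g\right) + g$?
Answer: $4628$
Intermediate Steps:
$Y{\left(g \right)} = g + g^{2} + g^{3}$ ($Y{\left(g \right)} = \left(g^{2} + g^{3}\right) + g = g + g^{2} + g^{3}$)
$Y{\left(-4 \right)} \left(-89\right) = - 4 \left(1 - 4 + \left(-4\right)^{2}\right) \left(-89\right) = - 4 \left(1 - 4 + 16\right) \left(-89\right) = \left(-4\right) 13 \left(-89\right) = \left(-52\right) \left(-89\right) = 4628$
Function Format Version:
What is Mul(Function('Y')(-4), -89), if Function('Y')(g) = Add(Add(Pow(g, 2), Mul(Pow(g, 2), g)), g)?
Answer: 4628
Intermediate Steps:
Function('Y')(g) = Add(g, Pow(g, 2), Pow(g, 3)) (Function('Y')(g) = Add(Add(Pow(g, 2), Pow(g, 3)), g) = Add(g, Pow(g, 2), Pow(g, 3)))
Mul(Function('Y')(-4), -89) = Mul(Mul(-4, Add(1, -4, Pow(-4, 2))), -89) = Mul(Mul(-4, Add(1, -4, 16)), -89) = Mul(Mul(-4, 13), -89) = Mul(-52, -89) = 4628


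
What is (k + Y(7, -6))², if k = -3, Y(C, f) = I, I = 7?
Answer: 16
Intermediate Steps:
Y(C, f) = 7
(k + Y(7, -6))² = (-3 + 7)² = 4² = 16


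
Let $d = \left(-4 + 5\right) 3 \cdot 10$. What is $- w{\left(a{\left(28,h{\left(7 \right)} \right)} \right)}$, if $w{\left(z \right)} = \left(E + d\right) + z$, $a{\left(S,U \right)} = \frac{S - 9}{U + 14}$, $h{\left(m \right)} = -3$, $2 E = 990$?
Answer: $- \frac{5794}{11} \approx -526.73$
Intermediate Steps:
$E = 495$ ($E = \frac{1}{2} \cdot 990 = 495$)
$a{\left(S,U \right)} = \frac{-9 + S}{14 + U}$
$d = 30$ ($d = 1 \cdot 3 \cdot 10 = 3 \cdot 10 = 30$)
$w{\left(z \right)} = 525 + z$ ($w{\left(z \right)} = \left(495 + 30\right) + z = 525 + z$)
$- w{\left(a{\left(28,h{\left(7 \right)} \right)} \right)} = - (525 + \frac{-9 + 28}{14 - 3}) = - (525 + \frac{1}{11} \cdot 19) = - (525 + \frac{19}{11}) = \left(-1\right) \frac{5794}{11} = - \frac{5794}{11}$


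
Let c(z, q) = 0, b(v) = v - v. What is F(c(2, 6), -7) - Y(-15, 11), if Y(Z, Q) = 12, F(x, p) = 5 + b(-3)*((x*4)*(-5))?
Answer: -7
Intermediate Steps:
b(v) = 0
F(x, p) = 5 (F(x, p) = 5 + 0*((x*4)*(-5)) = 5 + 0*((4*x)*(-5)) = 5 + 0*(-20*x) = 5 + 0 = 5)
F(c(2, 6), -7) - Y(-15, 11) = 5 - 1*12 = 5 - 12 = -7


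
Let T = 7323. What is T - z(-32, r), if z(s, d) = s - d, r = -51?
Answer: 7304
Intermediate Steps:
T - z(-32, r) = 7323 - (-32 - 1*(-51)) = 7323 - (-32 + 51) = 7323 - 1*19 = 7323 - 19 = 7304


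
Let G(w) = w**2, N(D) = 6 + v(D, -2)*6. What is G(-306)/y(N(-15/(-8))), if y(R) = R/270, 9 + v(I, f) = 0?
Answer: -1053405/2 ≈ -5.2670e+5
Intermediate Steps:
v(I, f) = -9 (v(I, f) = -9 + 0 = -9)
N(D) = -48 (N(D) = 6 - 9*6 = 6 - 54 = -48)
y(R) = R/270 (y(R) = R*(1/270) = R/270)
G(-306)/y(N(-15/(-8))) = (-306)**2/(((1/270)*(-48))) = 93636/(-8/45) = 93636*(-45/8) = -1053405/2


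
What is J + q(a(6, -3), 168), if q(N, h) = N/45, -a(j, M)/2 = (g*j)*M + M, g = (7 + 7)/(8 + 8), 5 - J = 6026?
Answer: -36121/6 ≈ -6020.2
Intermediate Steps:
J = -6021 (J = 5 - 1*6026 = 5 - 6026 = -6021)
g = 7/8 (g = 14/16 = 14*(1/16) = 7/8 ≈ 0.87500)
a(j, M) = -2*M - 7*M*j/4 (a(j, M) = -2*((7*j/8)*M + M) = -2*(7*M*j/8 + M) = -2*(M + 7*M*j/8) = -2*M - 7*M*j/4)
q(N, h) = N/45 (q(N, h) = N*(1/45) = N/45)
J + q(a(6, -3), 168) = -6021 + (-1/4*(-3)*(8 + 7*6))/45 = -6021 + (-1/4*(-3)*(8 + 42))/45 = -6021 + (-1/4*(-3)*50)/45 = -6021 + (1/45)*(75/2) = -6021 + 5/6 = -36121/6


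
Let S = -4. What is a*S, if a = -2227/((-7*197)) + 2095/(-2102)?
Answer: -3584298/1449329 ≈ -2.4731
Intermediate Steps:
a = 1792149/2898658 (a = -2227/(-1379) + 2095*(-1/2102) = -2227*(-1/1379) - 2095/2102 = 2227/1379 - 2095/2102 = 1792149/2898658 ≈ 0.61827)
a*S = (1792149/2898658)*(-4) = -3584298/1449329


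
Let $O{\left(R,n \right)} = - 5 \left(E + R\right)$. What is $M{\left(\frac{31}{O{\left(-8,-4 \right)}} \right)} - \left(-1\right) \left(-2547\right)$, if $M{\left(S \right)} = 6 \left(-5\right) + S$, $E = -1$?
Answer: $- \frac{115934}{45} \approx -2576.3$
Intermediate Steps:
$O{\left(R,n \right)} = 5 - 5 R$ ($O{\left(R,n \right)} = - 5 \left(-1 + R\right) = 5 - 5 R$)
$M{\left(S \right)} = -30 + S$
$M{\left(\frac{31}{O{\left(-8,-4 \right)}} \right)} - \left(-1\right) \left(-2547\right) = \left(-30 + \frac{31}{5 - -40}\right) - \left(-1\right) \left(-2547\right) = \left(-30 + \frac{31}{5 + 40}\right) - 2547 = \left(-30 + \frac{31}{45}\right) - 2547 = - \frac{1319}{45} - 2547 = - \frac{115934}{45}$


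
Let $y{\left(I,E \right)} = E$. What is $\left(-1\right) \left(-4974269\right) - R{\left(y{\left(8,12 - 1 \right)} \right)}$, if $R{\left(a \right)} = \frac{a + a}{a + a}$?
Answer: $4974268$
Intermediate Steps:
$R{\left(a \right)} = 1$ ($R{\left(a \right)} = \frac{2 a}{2 a} = 2 a \frac{1}{2 a} = 1$)
$\left(-1\right) \left(-4974269\right) - R{\left(y{\left(8,12 - 1 \right)} \right)} = \left(-1\right) \left(-4974269\right) - 1 = 4974269 - 1 = 4974268$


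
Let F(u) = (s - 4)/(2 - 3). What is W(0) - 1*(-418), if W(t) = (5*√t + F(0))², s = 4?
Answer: 418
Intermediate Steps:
F(u) = 0 (F(u) = (4 - 4)/(2 - 3) = 0/(-1) = 0*(-1) = 0)
W(t) = 25*t (W(t) = (5*√t + 0)² = (5*√t)² = 25*t)
W(0) - 1*(-418) = 25*0 - 1*(-418) = 0 + 418 = 418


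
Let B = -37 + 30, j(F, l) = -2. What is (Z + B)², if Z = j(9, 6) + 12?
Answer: 9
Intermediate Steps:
B = -7
Z = 10 (Z = -2 + 12 = 10)
(Z + B)² = (10 - 7)² = 3² = 9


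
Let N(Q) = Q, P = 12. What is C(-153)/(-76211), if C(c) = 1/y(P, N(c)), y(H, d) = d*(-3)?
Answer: -1/34980849 ≈ -2.8587e-8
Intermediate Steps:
y(H, d) = -3*d
C(c) = -1/(3*c) (C(c) = 1/(-3*c) = -1/(3*c))
C(-153)/(-76211) = -1/3/(-153)/(-76211) = -1/3*(-1/153)*(-1/76211) = (1/459)*(-1/76211) = -1/34980849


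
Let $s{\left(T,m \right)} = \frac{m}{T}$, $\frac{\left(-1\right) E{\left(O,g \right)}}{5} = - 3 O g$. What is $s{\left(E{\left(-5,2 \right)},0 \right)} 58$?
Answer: $0$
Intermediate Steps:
$E{\left(O,g \right)} = 15 O g$ ($E{\left(O,g \right)} = - 5 - 3 O g = - 5 \left(- 3 O g\right) = 15 O g$)
$s{\left(E{\left(-5,2 \right)},0 \right)} 58 = \frac{0}{15 \left(-5\right) 2} \cdot 58 = \frac{0}{-150} \cdot 58 = 0 \left(- \frac{1}{150}\right) 58 = 0 \cdot 58 = 0$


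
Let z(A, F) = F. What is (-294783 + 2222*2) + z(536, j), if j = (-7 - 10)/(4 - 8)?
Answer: -1161339/4 ≈ -2.9034e+5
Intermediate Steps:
j = 17/4 (j = -17/(-4) = -¼*(-17) = 17/4 ≈ 4.2500)
(-294783 + 2222*2) + z(536, j) = (-294783 + 2222*2) + 17/4 = (-294783 + 4444) + 17/4 = -290339 + 17/4 = -1161339/4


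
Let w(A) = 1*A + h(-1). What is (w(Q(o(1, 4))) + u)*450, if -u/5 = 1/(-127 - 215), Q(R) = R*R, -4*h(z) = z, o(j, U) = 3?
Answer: 158425/38 ≈ 4169.1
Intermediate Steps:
h(z) = -z/4
Q(R) = R²
w(A) = ¼ + A (w(A) = 1*A - ¼*(-1) = A + ¼ = ¼ + A)
u = 5/342 (u = -5/(-127 - 215) = -5/(-342) = -5*(-1/342) = 5/342 ≈ 0.014620)
(w(Q(o(1, 4))) + u)*450 = ((¼ + 3²) + 5/342)*450 = ((¼ + 9) + 5/342)*450 = (37/4 + 5/342)*450 = (6337/684)*450 = 158425/38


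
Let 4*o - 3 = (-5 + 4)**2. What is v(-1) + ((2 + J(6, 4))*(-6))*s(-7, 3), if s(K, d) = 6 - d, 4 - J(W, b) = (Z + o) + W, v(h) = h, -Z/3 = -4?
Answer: 233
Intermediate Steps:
Z = 12 (Z = -3*(-4) = 12)
o = 1 (o = 3/4 + (-5 + 4)**2/4 = 3/4 + (1/4)*(-1)**2 = 3/4 + (1/4)*1 = 3/4 + 1/4 = 1)
J(W, b) = -9 - W (J(W, b) = 4 - ((12 + 1) + W) = 4 - (13 + W) = 4 + (-13 - W) = -9 - W)
v(-1) + ((2 + J(6, 4))*(-6))*s(-7, 3) = -1 + ((2 + (-9 - 1*6))*(-6))*(6 - 1*3) = -1 + ((2 + (-9 - 6))*(-6))*(6 - 3) = -1 + ((2 - 15)*(-6))*3 = -1 - 13*(-6)*3 = -1 + 78*3 = -1 + 234 = 233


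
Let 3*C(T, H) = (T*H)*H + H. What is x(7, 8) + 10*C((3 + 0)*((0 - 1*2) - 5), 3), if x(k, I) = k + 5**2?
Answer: -588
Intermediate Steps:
x(k, I) = 25 + k (x(k, I) = k + 25 = 25 + k)
C(T, H) = H/3 + T*H**2/3 (C(T, H) = ((T*H)*H + H)/3 = ((H*T)*H + H)/3 = (T*H**2 + H)/3 = (H + T*H**2)/3 = H/3 + T*H**2/3)
x(7, 8) + 10*C((3 + 0)*((0 - 1*2) - 5), 3) = (25 + 7) + 10*((1/3)*3*(1 + 3*((3 + 0)*((0 - 1*2) - 5)))) = 32 + 10*((1/3)*3*(1 + 3*(3*((0 - 2) - 5)))) = 32 + 10*((1/3)*3*(1 + 3*(3*(-2 - 5)))) = 32 + 10*((1/3)*3*(1 + 3*(3*(-7)))) = 32 + 10*((1/3)*3*(1 + 3*(-21))) = 32 + 10*((1/3)*3*(1 - 63)) = 32 + 10*((1/3)*3*(-62)) = 32 + 10*(-62) = 32 - 620 = -588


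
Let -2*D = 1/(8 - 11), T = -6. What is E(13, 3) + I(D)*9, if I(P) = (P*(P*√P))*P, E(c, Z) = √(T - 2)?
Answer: √6/144 + 2*I*√2 ≈ 0.01701 + 2.8284*I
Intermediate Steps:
E(c, Z) = 2*I*√2 (E(c, Z) = √(-6 - 2) = √(-8) = 2*I*√2)
D = ⅙ (D = -1/(2*(8 - 11)) = -½/(-3) = -½*(-⅓) = ⅙ ≈ 0.16667)
I(P) = P^(7/2) (I(P) = (P*P^(3/2))*P = P^(5/2)*P = P^(7/2))
E(13, 3) + I(D)*9 = 2*I*√2 + (⅙)^(7/2)*9 = 2*I*√2 + (√6/1296)*9 = 2*I*√2 + √6/144 = √6/144 + 2*I*√2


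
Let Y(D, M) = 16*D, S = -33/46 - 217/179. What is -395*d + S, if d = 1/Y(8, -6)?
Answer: -2643111/526976 ≈ -5.0156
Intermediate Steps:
S = -15889/8234 (S = -33*1/46 - 217*1/179 = -33/46 - 217/179 = -15889/8234 ≈ -1.9297)
d = 1/128 (d = 1/(16*8) = 1/128 ≈ 0.0078125)
-395*d + S = -395*1/128 - 15889/8234 = -395/128 - 15889/8234 = -2643111/526976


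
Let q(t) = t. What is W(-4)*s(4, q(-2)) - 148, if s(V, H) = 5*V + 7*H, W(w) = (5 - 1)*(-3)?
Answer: -220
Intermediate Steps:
W(w) = -12 (W(w) = 4*(-3) = -12)
W(-4)*s(4, q(-2)) - 148 = -12*(5*4 + 7*(-2)) - 148 = -12*(20 - 14) - 148 = -12*6 - 148 = -72 - 148 = -220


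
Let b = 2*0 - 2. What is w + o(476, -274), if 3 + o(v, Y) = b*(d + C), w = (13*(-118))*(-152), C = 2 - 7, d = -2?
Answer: 233179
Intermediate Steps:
b = -2 (b = 0 - 2 = -2)
C = -5
w = 233168 (w = -1534*(-152) = 233168)
o(v, Y) = 11 (o(v, Y) = -3 - 2*(-2 - 5) = -3 - 2*(-7) = -3 + 14 = 11)
w + o(476, -274) = 233168 + 11 = 233179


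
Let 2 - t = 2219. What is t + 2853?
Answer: 636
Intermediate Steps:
t = -2217 (t = 2 - 1*2219 = 2 - 2219 = -2217)
t + 2853 = -2217 + 2853 = 636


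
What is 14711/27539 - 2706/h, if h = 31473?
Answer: 129492923/288911649 ≈ 0.44821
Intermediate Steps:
14711/27539 - 2706/h = 14711/27539 - 2706/31473 = 14711*(1/27539) - 2706*1/31473 = 14711/27539 - 902/10491 = 129492923/288911649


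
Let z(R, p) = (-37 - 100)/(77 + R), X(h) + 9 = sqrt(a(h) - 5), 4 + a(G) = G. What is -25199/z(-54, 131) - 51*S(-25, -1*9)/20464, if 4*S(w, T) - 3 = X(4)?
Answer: 23720948417/5607136 - 51*I*sqrt(5)/81856 ≈ 4230.5 - 0.0013932*I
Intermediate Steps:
a(G) = -4 + G
X(h) = -9 + sqrt(-9 + h) (X(h) = -9 + sqrt((-4 + h) - 5) = -9 + sqrt(-9 + h))
S(w, T) = -3/2 + I*sqrt(5)/4 (S(w, T) = 3/4 + (-9 + sqrt(-9 + 4))/4 = 3/4 + (-9 + sqrt(-5))/4 = 3/4 + (-9 + I*sqrt(5))/4 = 3/4 + (-9/4 + I*sqrt(5)/4) = -3/2 + I*sqrt(5)/4)
z(R, p) = -137/(77 + R)
-25199/z(-54, 131) - 51*S(-25, -1*9)/20464 = -25199/((-137/(77 - 54))) - 51*(-3/2 + I*sqrt(5)/4)/20464 = -25199/((-137/23)) + (153/2 - 51*I*sqrt(5)/4)*(1/20464) = -25199/((-137*1/23)) + (153/40928 - 51*I*sqrt(5)/81856) = -25199/(-137/23) + (153/40928 - 51*I*sqrt(5)/81856) = -25199*(-23/137) + (153/40928 - 51*I*sqrt(5)/81856) = 579577/137 + (153/40928 - 51*I*sqrt(5)/81856) = 23720948417/5607136 - 51*I*sqrt(5)/81856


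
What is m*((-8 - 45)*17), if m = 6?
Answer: -5406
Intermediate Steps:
m*((-8 - 45)*17) = 6*((-8 - 45)*17) = 6*(-53*17) = 6*(-901) = -5406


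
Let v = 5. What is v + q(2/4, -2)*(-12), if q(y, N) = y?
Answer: -1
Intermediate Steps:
v + q(2/4, -2)*(-12) = 5 + (2/4)*(-12) = 5 + (2*(¼))*(-12) = 5 + (½)*(-12) = 5 - 6 = -1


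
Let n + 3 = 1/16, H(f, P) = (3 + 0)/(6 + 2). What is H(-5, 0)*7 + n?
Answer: -5/16 ≈ -0.31250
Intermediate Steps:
H(f, P) = 3/8
n = -47/16 (n = -3 + 1/16 = -47/16 ≈ -2.9375)
H(-5, 0)*7 + n = (3/8)*7 - 47/16 = 21/8 - 47/16 = -5/16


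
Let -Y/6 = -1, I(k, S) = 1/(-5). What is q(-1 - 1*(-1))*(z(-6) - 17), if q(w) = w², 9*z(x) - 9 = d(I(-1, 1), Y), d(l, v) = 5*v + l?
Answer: 0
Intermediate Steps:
I(k, S) = -⅕
Y = 6 (Y = -6*(-1) = 6)
d(l, v) = l + 5*v
z(x) = 194/45 (z(x) = 1 + (-⅕ + 5*6)/9 = 1 + (-⅕ + 30)/9 = 1 + (⅑)*(149/5) = 1 + 149/45 = 194/45)
q(-1 - 1*(-1))*(z(-6) - 17) = (-1 - 1*(-1))²*(194/45 - 17) = (-1 + 1)²*(-571/45) = 0²*(-571/45) = 0*(-571/45) = 0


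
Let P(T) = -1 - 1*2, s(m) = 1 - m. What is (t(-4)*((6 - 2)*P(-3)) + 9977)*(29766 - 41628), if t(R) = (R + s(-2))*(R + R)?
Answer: -117208422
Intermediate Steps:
P(T) = -3 (P(T) = -1 - 2 = -3)
t(R) = 2*R*(3 + R) (t(R) = (R + (1 - 1*(-2)))*(R + R) = (R + (1 + 2))*(2*R) = (R + 3)*(2*R) = (3 + R)*(2*R) = 2*R*(3 + R))
(t(-4)*((6 - 2)*P(-3)) + 9977)*(29766 - 41628) = ((2*(-4)*(3 - 4))*((6 - 2)*(-3)) + 9977)*(29766 - 41628) = ((2*(-4)*(-1))*(4*(-3)) + 9977)*(-11862) = (8*(-12) + 9977)*(-11862) = (-96 + 9977)*(-11862) = 9881*(-11862) = -117208422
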